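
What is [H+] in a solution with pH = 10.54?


[H+] = 10^(-pH)
[H+] = 10^(-10.54)
[H+] = 2.884e-11 M

2.884e-11 M


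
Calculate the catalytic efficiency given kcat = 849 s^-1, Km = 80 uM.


Catalytic efficiency = kcat / Km
= 849 / 80
= 10.6125 uM^-1*s^-1

10.6125 uM^-1*s^-1


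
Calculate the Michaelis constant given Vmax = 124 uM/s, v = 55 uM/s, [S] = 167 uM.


Km = [S] * (Vmax - v) / v
Km = 167 * (124 - 55) / 55
Km = 209.5091 uM

209.5091 uM


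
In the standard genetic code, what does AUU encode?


Standard genetic code lookup.
Codon AUU -> Ile

Ile


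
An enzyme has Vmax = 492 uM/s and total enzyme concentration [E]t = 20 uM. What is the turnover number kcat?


kcat = Vmax / [E]t
kcat = 492 / 20
kcat = 24.6 s^-1

24.6 s^-1


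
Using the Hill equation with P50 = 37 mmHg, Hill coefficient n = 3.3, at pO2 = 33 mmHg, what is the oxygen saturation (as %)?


Y = pO2^n / (P50^n + pO2^n)
Y = 33^3.3 / (37^3.3 + 33^3.3)
Y = 40.67%

40.67%


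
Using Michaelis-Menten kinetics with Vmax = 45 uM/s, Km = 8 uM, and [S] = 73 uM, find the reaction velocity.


v = Vmax * [S] / (Km + [S])
v = 45 * 73 / (8 + 73)
v = 40.5556 uM/s

40.5556 uM/s


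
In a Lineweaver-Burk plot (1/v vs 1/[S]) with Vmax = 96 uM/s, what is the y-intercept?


y-intercept = 1/Vmax
= 1/96
= 0.0104 s/uM

0.0104 s/uM


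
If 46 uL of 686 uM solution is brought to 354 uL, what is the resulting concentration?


C2 = C1 * V1 / V2
C2 = 686 * 46 / 354
C2 = 89.1412 uM

89.1412 uM


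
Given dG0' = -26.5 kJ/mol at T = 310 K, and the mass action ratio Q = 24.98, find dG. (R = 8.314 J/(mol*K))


dG = dG0' + RT * ln(Q) / 1000
dG = -26.5 + 8.314 * 310 * ln(24.98) / 1000
dG = -18.2059 kJ/mol

-18.2059 kJ/mol


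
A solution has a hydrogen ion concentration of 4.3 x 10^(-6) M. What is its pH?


pH = -log10([H+])
pH = -log10(4.3 x 10^(-6))
pH = 5.3665

5.3665


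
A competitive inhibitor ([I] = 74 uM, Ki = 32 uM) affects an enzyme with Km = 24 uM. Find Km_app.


Km_app = Km * (1 + [I]/Ki)
Km_app = 24 * (1 + 74/32)
Km_app = 79.5 uM

79.5 uM


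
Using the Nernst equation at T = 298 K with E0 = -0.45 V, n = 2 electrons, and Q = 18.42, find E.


E = E0 - (RT/nF) * ln(Q)
E = -0.45 - (8.314 * 298 / (2 * 96485)) * ln(18.42)
E = -0.4874 V

-0.4874 V


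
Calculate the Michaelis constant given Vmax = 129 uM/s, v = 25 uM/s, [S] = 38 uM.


Km = [S] * (Vmax - v) / v
Km = 38 * (129 - 25) / 25
Km = 158.08 uM

158.08 uM


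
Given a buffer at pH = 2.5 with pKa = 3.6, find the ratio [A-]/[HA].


[A-]/[HA] = 10^(pH - pKa)
= 10^(2.5 - 3.6)
= 0.0794

0.0794


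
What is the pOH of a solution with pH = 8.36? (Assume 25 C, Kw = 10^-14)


pOH = 14 - pH
pOH = 14 - 8.36
pOH = 5.64

5.64


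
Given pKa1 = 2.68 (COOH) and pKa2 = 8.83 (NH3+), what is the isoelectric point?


pI = (pKa1 + pKa2) / 2
pI = (2.68 + 8.83) / 2
pI = 5.755

5.755


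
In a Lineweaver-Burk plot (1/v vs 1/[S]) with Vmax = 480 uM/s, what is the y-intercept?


y-intercept = 1/Vmax
= 1/480
= 0.0021 s/uM

0.0021 s/uM


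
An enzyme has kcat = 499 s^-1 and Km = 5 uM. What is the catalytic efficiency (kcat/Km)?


Catalytic efficiency = kcat / Km
= 499 / 5
= 99.8 uM^-1*s^-1

99.8 uM^-1*s^-1


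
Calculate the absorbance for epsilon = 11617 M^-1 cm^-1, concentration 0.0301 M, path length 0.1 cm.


A = epsilon * c * l
A = 11617 * 0.0301 * 0.1
A = 34.9672

34.9672


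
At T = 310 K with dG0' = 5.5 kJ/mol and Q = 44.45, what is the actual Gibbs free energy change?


dG = dG0' + RT * ln(Q) / 1000
dG = 5.5 + 8.314 * 310 * ln(44.45) / 1000
dG = 15.2794 kJ/mol

15.2794 kJ/mol


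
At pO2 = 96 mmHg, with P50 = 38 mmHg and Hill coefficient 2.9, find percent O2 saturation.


Y = pO2^n / (P50^n + pO2^n)
Y = 96^2.9 / (38^2.9 + 96^2.9)
Y = 93.63%

93.63%


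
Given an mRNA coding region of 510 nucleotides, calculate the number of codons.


codons = nucleotides / 3
codons = 510 / 3 = 170

170


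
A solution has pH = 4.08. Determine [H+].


[H+] = 10^(-pH)
[H+] = 10^(-4.08)
[H+] = 8.318e-05 M

8.318e-05 M


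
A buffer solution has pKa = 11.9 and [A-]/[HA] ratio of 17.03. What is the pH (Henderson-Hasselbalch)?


pH = pKa + log10([A-]/[HA])
pH = 11.9 + log10(17.03)
pH = 13.1312

13.1312


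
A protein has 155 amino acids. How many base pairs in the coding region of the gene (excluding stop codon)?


Each amino acid = 1 codon = 3 bp
bp = 155 * 3 = 465 bp

465 bp


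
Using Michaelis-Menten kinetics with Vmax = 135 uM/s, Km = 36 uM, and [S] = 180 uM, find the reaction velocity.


v = Vmax * [S] / (Km + [S])
v = 135 * 180 / (36 + 180)
v = 112.5 uM/s

112.5 uM/s


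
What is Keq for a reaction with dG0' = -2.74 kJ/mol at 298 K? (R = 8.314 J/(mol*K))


Keq = exp(-dG0 * 1000 / (R * T))
Keq = exp(-(-2.74) * 1000 / (8.314 * 298))
Keq = 3.022

3.022


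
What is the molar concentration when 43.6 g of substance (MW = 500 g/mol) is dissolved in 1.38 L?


C = (mass / MW) / volume
C = (43.6 / 500) / 1.38
C = 0.0632 M

0.0632 M


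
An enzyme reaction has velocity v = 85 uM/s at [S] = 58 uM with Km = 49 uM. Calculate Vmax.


Vmax = v * (Km + [S]) / [S]
Vmax = 85 * (49 + 58) / 58
Vmax = 156.8103 uM/s

156.8103 uM/s


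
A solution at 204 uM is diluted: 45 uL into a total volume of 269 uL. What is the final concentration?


C2 = C1 * V1 / V2
C2 = 204 * 45 / 269
C2 = 34.1264 uM

34.1264 uM


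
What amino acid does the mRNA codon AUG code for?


Standard genetic code lookup.
Codon AUG -> Met (start)

Met (start)


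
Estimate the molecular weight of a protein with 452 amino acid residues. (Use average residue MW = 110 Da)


MW = n_residues * 110 Da
MW = 452 * 110
MW = 49720 Da

49720 Da


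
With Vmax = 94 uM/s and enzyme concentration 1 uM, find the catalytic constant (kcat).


kcat = Vmax / [E]t
kcat = 94 / 1
kcat = 94.0 s^-1

94.0 s^-1


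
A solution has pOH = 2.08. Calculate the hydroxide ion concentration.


[OH-] = 10^(-pOH)
[OH-] = 10^(-2.08)
[OH-] = 0.0083 M

0.0083 M


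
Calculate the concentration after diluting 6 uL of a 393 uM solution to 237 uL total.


C2 = C1 * V1 / V2
C2 = 393 * 6 / 237
C2 = 9.9494 uM

9.9494 uM


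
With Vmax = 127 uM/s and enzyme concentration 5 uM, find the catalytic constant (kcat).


kcat = Vmax / [E]t
kcat = 127 / 5
kcat = 25.4 s^-1

25.4 s^-1


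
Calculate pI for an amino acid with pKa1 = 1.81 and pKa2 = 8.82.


pI = (pKa1 + pKa2) / 2
pI = (1.81 + 8.82) / 2
pI = 5.315

5.315


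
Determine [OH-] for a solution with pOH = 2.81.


[OH-] = 10^(-pOH)
[OH-] = 10^(-2.81)
[OH-] = 0.0015 M

0.0015 M


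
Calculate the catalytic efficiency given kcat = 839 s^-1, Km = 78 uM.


Catalytic efficiency = kcat / Km
= 839 / 78
= 10.7564 uM^-1*s^-1

10.7564 uM^-1*s^-1


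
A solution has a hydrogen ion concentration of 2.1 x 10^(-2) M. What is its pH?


pH = -log10([H+])
pH = -log10(2.1 x 10^(-2))
pH = 1.6778

1.6778


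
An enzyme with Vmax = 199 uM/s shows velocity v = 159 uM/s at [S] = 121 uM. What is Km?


Km = [S] * (Vmax - v) / v
Km = 121 * (199 - 159) / 159
Km = 30.4403 uM

30.4403 uM


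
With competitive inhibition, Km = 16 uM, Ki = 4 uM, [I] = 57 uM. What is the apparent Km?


Km_app = Km * (1 + [I]/Ki)
Km_app = 16 * (1 + 57/4)
Km_app = 244.0 uM

244.0 uM


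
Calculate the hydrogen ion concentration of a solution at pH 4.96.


[H+] = 10^(-pH)
[H+] = 10^(-4.96)
[H+] = 1.096e-05 M

1.096e-05 M


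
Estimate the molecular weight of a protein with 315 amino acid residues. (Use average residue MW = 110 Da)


MW = n_residues * 110 Da
MW = 315 * 110
MW = 34650 Da

34650 Da


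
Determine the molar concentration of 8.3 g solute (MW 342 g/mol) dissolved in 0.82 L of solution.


C = (mass / MW) / volume
C = (8.3 / 342) / 0.82
C = 0.0296 M

0.0296 M


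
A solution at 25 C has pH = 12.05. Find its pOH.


pOH = 14 - pH
pOH = 14 - 12.05
pOH = 1.95

1.95


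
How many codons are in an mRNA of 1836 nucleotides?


codons = nucleotides / 3
codons = 1836 / 3 = 612

612


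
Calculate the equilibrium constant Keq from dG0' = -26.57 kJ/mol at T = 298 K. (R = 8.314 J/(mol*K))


Keq = exp(-dG0 * 1000 / (R * T))
Keq = exp(-(-26.57) * 1000 / (8.314 * 298))
Keq = 45442.7706

45442.7706


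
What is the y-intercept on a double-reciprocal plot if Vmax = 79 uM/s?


y-intercept = 1/Vmax
= 1/79
= 0.0127 s/uM

0.0127 s/uM


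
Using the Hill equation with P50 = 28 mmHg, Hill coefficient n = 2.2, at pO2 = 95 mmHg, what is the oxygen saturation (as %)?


Y = pO2^n / (P50^n + pO2^n)
Y = 95^2.2 / (28^2.2 + 95^2.2)
Y = 93.63%

93.63%


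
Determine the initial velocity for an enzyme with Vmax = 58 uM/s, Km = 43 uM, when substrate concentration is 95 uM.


v = Vmax * [S] / (Km + [S])
v = 58 * 95 / (43 + 95)
v = 39.9275 uM/s

39.9275 uM/s


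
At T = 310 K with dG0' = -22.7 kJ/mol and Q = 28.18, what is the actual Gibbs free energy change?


dG = dG0' + RT * ln(Q) / 1000
dG = -22.7 + 8.314 * 310 * ln(28.18) / 1000
dG = -14.0953 kJ/mol

-14.0953 kJ/mol


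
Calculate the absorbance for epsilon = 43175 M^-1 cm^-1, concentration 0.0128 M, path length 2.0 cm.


A = epsilon * c * l
A = 43175 * 0.0128 * 2.0
A = 1105.28

1105.28


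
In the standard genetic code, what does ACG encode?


Standard genetic code lookup.
Codon ACG -> Thr

Thr


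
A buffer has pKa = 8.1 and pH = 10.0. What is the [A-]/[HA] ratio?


[A-]/[HA] = 10^(pH - pKa)
= 10^(10.0 - 8.1)
= 79.4328

79.4328


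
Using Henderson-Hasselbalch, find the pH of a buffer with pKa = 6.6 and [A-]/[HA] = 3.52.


pH = pKa + log10([A-]/[HA])
pH = 6.6 + log10(3.52)
pH = 7.1465

7.1465


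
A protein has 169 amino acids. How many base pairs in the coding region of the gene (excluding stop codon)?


Each amino acid = 1 codon = 3 bp
bp = 169 * 3 = 507 bp

507 bp


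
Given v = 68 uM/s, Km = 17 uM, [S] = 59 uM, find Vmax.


Vmax = v * (Km + [S]) / [S]
Vmax = 68 * (17 + 59) / 59
Vmax = 87.5932 uM/s

87.5932 uM/s


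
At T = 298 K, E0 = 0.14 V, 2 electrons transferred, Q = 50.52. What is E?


E = E0 - (RT/nF) * ln(Q)
E = 0.14 - (8.314 * 298 / (2 * 96485)) * ln(50.52)
E = 0.0896 V

0.0896 V


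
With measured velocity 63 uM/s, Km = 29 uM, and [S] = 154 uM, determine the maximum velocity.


Vmax = v * (Km + [S]) / [S]
Vmax = 63 * (29 + 154) / 154
Vmax = 74.8636 uM/s

74.8636 uM/s


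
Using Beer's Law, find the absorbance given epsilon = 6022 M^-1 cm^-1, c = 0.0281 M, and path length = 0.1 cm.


A = epsilon * c * l
A = 6022 * 0.0281 * 0.1
A = 16.9218

16.9218


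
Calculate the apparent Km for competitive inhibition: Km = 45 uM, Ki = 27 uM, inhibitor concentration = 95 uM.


Km_app = Km * (1 + [I]/Ki)
Km_app = 45 * (1 + 95/27)
Km_app = 203.3333 uM

203.3333 uM


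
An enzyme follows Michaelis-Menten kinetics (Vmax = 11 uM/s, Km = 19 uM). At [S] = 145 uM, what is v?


v = Vmax * [S] / (Km + [S])
v = 11 * 145 / (19 + 145)
v = 9.7256 uM/s

9.7256 uM/s


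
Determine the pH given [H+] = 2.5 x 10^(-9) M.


pH = -log10([H+])
pH = -log10(2.5 x 10^(-9))
pH = 8.6021

8.6021


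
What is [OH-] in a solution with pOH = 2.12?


[OH-] = 10^(-pOH)
[OH-] = 10^(-2.12)
[OH-] = 0.0076 M

0.0076 M


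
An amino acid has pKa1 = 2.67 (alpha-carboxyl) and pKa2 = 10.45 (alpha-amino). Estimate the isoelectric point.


pI = (pKa1 + pKa2) / 2
pI = (2.67 + 10.45) / 2
pI = 6.56

6.56


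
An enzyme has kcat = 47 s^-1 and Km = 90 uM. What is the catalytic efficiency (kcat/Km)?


Catalytic efficiency = kcat / Km
= 47 / 90
= 0.5222 uM^-1*s^-1

0.5222 uM^-1*s^-1


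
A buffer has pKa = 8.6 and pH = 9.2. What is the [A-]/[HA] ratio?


[A-]/[HA] = 10^(pH - pKa)
= 10^(9.2 - 8.6)
= 3.9811

3.9811


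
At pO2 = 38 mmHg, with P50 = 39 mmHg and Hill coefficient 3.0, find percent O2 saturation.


Y = pO2^n / (P50^n + pO2^n)
Y = 38^3.0 / (39^3.0 + 38^3.0)
Y = 48.05%

48.05%


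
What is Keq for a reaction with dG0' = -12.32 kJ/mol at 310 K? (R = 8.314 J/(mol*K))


Keq = exp(-dG0 * 1000 / (R * T))
Keq = exp(-(-12.32) * 1000 / (8.314 * 310))
Keq = 119.1189

119.1189


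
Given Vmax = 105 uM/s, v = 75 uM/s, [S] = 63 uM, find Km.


Km = [S] * (Vmax - v) / v
Km = 63 * (105 - 75) / 75
Km = 25.2 uM

25.2 uM


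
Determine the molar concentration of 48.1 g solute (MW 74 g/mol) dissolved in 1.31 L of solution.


C = (mass / MW) / volume
C = (48.1 / 74) / 1.31
C = 0.4962 M

0.4962 M


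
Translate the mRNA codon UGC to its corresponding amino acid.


Standard genetic code lookup.
Codon UGC -> Cys

Cys


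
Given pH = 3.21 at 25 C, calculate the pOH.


pOH = 14 - pH
pOH = 14 - 3.21
pOH = 10.79

10.79


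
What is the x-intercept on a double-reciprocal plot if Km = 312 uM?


x-intercept = -1/Km
= -1/312
= -0.0032 1/uM

-0.0032 1/uM


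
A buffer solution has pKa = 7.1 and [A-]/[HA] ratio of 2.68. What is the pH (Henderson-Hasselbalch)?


pH = pKa + log10([A-]/[HA])
pH = 7.1 + log10(2.68)
pH = 7.5281

7.5281


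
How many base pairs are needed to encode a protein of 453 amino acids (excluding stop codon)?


Each amino acid = 1 codon = 3 bp
bp = 453 * 3 = 1359 bp

1359 bp


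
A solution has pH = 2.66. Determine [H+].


[H+] = 10^(-pH)
[H+] = 10^(-2.66)
[H+] = 0.0022 M

0.0022 M


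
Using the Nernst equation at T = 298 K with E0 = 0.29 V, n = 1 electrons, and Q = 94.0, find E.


E = E0 - (RT/nF) * ln(Q)
E = 0.29 - (8.314 * 298 / (1 * 96485)) * ln(94.0)
E = 0.1733 V

0.1733 V


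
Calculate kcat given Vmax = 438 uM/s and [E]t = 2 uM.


kcat = Vmax / [E]t
kcat = 438 / 2
kcat = 219.0 s^-1

219.0 s^-1


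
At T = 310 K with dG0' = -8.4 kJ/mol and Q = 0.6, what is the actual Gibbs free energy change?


dG = dG0' + RT * ln(Q) / 1000
dG = -8.4 + 8.314 * 310 * ln(0.6) / 1000
dG = -9.7166 kJ/mol

-9.7166 kJ/mol


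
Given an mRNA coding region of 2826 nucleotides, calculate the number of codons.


codons = nucleotides / 3
codons = 2826 / 3 = 942

942


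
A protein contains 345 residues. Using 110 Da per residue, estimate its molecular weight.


MW = n_residues * 110 Da
MW = 345 * 110
MW = 37950 Da

37950 Da


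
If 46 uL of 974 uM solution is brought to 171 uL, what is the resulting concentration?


C2 = C1 * V1 / V2
C2 = 974 * 46 / 171
C2 = 262.0117 uM

262.0117 uM


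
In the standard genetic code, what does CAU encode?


Standard genetic code lookup.
Codon CAU -> His

His


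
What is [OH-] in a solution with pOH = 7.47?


[OH-] = 10^(-pOH)
[OH-] = 10^(-7.47)
[OH-] = 3.388e-08 M

3.388e-08 M


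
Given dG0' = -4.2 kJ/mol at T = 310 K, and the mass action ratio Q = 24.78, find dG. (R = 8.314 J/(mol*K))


dG = dG0' + RT * ln(Q) / 1000
dG = -4.2 + 8.314 * 310 * ln(24.78) / 1000
dG = 4.0734 kJ/mol

4.0734 kJ/mol


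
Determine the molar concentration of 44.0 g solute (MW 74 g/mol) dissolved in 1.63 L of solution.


C = (mass / MW) / volume
C = (44.0 / 74) / 1.63
C = 0.3648 M

0.3648 M


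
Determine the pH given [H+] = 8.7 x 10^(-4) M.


pH = -log10([H+])
pH = -log10(8.7 x 10^(-4))
pH = 3.0605

3.0605


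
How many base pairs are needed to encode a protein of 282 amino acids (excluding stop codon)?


Each amino acid = 1 codon = 3 bp
bp = 282 * 3 = 846 bp

846 bp


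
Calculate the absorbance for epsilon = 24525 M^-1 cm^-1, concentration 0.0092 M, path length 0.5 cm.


A = epsilon * c * l
A = 24525 * 0.0092 * 0.5
A = 112.815

112.815


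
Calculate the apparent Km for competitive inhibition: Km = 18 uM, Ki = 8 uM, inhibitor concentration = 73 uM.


Km_app = Km * (1 + [I]/Ki)
Km_app = 18 * (1 + 73/8)
Km_app = 182.25 uM

182.25 uM


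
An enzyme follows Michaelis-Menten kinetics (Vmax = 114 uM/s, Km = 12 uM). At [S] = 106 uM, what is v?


v = Vmax * [S] / (Km + [S])
v = 114 * 106 / (12 + 106)
v = 102.4068 uM/s

102.4068 uM/s


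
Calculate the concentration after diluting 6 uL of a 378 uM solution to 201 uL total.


C2 = C1 * V1 / V2
C2 = 378 * 6 / 201
C2 = 11.2836 uM

11.2836 uM


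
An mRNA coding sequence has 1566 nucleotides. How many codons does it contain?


codons = nucleotides / 3
codons = 1566 / 3 = 522

522


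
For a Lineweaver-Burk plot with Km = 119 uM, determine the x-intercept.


x-intercept = -1/Km
= -1/119
= -0.0084 1/uM

-0.0084 1/uM


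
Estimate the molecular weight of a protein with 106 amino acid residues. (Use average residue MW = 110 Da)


MW = n_residues * 110 Da
MW = 106 * 110
MW = 11660 Da

11660 Da


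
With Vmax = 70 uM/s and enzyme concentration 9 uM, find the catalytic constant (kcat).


kcat = Vmax / [E]t
kcat = 70 / 9
kcat = 7.7778 s^-1

7.7778 s^-1


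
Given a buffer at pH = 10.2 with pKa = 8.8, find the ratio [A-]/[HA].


[A-]/[HA] = 10^(pH - pKa)
= 10^(10.2 - 8.8)
= 25.1189

25.1189


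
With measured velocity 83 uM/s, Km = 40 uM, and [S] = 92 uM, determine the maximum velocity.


Vmax = v * (Km + [S]) / [S]
Vmax = 83 * (40 + 92) / 92
Vmax = 119.087 uM/s

119.087 uM/s


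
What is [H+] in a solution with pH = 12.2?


[H+] = 10^(-pH)
[H+] = 10^(-12.2)
[H+] = 6.310e-13 M

6.310e-13 M


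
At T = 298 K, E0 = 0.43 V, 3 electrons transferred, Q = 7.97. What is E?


E = E0 - (RT/nF) * ln(Q)
E = 0.43 - (8.314 * 298 / (3 * 96485)) * ln(7.97)
E = 0.4122 V

0.4122 V


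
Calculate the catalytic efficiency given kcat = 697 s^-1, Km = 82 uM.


Catalytic efficiency = kcat / Km
= 697 / 82
= 8.5 uM^-1*s^-1

8.5 uM^-1*s^-1


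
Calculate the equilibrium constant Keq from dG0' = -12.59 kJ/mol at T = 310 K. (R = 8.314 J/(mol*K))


Keq = exp(-dG0 * 1000 / (R * T))
Keq = exp(-(-12.59) * 1000 / (8.314 * 310))
Keq = 132.2748

132.2748


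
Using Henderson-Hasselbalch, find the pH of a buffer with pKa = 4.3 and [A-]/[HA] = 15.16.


pH = pKa + log10([A-]/[HA])
pH = 4.3 + log10(15.16)
pH = 5.4807

5.4807


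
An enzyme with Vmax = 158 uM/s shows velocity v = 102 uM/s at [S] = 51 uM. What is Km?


Km = [S] * (Vmax - v) / v
Km = 51 * (158 - 102) / 102
Km = 28.0 uM

28.0 uM


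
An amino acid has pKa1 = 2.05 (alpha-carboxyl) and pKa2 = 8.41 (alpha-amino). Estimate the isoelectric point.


pI = (pKa1 + pKa2) / 2
pI = (2.05 + 8.41) / 2
pI = 5.23

5.23


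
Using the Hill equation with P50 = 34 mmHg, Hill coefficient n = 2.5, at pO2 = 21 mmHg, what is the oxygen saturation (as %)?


Y = pO2^n / (P50^n + pO2^n)
Y = 21^2.5 / (34^2.5 + 21^2.5)
Y = 23.07%

23.07%


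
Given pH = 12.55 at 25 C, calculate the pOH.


pOH = 14 - pH
pOH = 14 - 12.55
pOH = 1.45

1.45


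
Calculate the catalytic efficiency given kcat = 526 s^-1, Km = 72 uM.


Catalytic efficiency = kcat / Km
= 526 / 72
= 7.3056 uM^-1*s^-1

7.3056 uM^-1*s^-1


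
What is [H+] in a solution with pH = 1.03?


[H+] = 10^(-pH)
[H+] = 10^(-1.03)
[H+] = 0.0933 M

0.0933 M


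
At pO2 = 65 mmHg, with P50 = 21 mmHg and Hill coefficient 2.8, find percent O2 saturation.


Y = pO2^n / (P50^n + pO2^n)
Y = 65^2.8 / (21^2.8 + 65^2.8)
Y = 95.94%

95.94%


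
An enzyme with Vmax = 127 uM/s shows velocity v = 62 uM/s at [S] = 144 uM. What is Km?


Km = [S] * (Vmax - v) / v
Km = 144 * (127 - 62) / 62
Km = 150.9677 uM

150.9677 uM


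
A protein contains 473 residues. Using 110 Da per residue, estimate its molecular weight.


MW = n_residues * 110 Da
MW = 473 * 110
MW = 52030 Da

52030 Da


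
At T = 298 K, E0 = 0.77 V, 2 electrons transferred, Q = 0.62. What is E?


E = E0 - (RT/nF) * ln(Q)
E = 0.77 - (8.314 * 298 / (2 * 96485)) * ln(0.62)
E = 0.7761 V

0.7761 V


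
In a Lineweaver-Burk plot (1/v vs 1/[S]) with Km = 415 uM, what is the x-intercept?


x-intercept = -1/Km
= -1/415
= -0.0024 1/uM

-0.0024 1/uM


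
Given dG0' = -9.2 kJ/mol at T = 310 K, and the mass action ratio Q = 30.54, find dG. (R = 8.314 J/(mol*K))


dG = dG0' + RT * ln(Q) / 1000
dG = -9.2 + 8.314 * 310 * ln(30.54) / 1000
dG = -0.388 kJ/mol

-0.388 kJ/mol


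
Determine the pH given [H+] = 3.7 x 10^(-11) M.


pH = -log10([H+])
pH = -log10(3.7 x 10^(-11))
pH = 10.4318

10.4318


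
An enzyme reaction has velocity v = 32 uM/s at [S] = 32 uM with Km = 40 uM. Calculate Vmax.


Vmax = v * (Km + [S]) / [S]
Vmax = 32 * (40 + 32) / 32
Vmax = 72.0 uM/s

72.0 uM/s


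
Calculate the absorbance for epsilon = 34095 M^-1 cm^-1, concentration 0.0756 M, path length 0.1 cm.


A = epsilon * c * l
A = 34095 * 0.0756 * 0.1
A = 257.7582

257.7582


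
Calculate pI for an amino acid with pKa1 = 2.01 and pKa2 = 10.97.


pI = (pKa1 + pKa2) / 2
pI = (2.01 + 10.97) / 2
pI = 6.49

6.49


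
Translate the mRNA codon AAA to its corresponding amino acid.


Standard genetic code lookup.
Codon AAA -> Lys

Lys


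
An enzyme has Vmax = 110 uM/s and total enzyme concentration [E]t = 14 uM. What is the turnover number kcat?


kcat = Vmax / [E]t
kcat = 110 / 14
kcat = 7.8571 s^-1

7.8571 s^-1


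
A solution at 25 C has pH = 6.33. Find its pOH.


pOH = 14 - pH
pOH = 14 - 6.33
pOH = 7.67

7.67


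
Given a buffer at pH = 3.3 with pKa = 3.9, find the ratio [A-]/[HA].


[A-]/[HA] = 10^(pH - pKa)
= 10^(3.3 - 3.9)
= 0.2512

0.2512


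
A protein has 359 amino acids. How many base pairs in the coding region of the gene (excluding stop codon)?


Each amino acid = 1 codon = 3 bp
bp = 359 * 3 = 1077 bp

1077 bp


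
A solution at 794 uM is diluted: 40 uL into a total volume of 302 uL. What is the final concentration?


C2 = C1 * V1 / V2
C2 = 794 * 40 / 302
C2 = 105.1656 uM

105.1656 uM


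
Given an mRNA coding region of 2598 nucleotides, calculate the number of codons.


codons = nucleotides / 3
codons = 2598 / 3 = 866

866


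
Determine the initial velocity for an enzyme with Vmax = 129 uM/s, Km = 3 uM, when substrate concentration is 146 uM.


v = Vmax * [S] / (Km + [S])
v = 129 * 146 / (3 + 146)
v = 126.4027 uM/s

126.4027 uM/s


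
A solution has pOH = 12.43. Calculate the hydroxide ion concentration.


[OH-] = 10^(-pOH)
[OH-] = 10^(-12.43)
[OH-] = 3.715e-13 M

3.715e-13 M


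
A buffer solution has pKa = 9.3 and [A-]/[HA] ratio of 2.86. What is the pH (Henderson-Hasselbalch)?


pH = pKa + log10([A-]/[HA])
pH = 9.3 + log10(2.86)
pH = 9.7564

9.7564


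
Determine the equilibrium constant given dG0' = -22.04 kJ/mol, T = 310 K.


Keq = exp(-dG0 * 1000 / (R * T))
Keq = exp(-(-22.04) * 1000 / (8.314 * 310))
Keq = 5174.2634

5174.2634


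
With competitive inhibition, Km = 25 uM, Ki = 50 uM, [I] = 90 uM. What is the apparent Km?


Km_app = Km * (1 + [I]/Ki)
Km_app = 25 * (1 + 90/50)
Km_app = 70.0 uM

70.0 uM


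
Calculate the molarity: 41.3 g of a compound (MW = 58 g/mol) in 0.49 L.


C = (mass / MW) / volume
C = (41.3 / 58) / 0.49
C = 1.4532 M

1.4532 M


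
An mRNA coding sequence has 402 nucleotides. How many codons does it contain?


codons = nucleotides / 3
codons = 402 / 3 = 134

134


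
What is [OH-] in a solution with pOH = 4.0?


[OH-] = 10^(-pOH)
[OH-] = 10^(-4.0)
[OH-] = 1.000e-04 M

1.000e-04 M


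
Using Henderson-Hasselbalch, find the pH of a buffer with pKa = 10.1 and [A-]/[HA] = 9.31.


pH = pKa + log10([A-]/[HA])
pH = 10.1 + log10(9.31)
pH = 11.0689

11.0689


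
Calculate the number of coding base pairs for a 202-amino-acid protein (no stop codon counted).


Each amino acid = 1 codon = 3 bp
bp = 202 * 3 = 606 bp

606 bp


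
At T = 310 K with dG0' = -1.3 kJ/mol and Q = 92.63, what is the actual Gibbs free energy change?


dG = dG0' + RT * ln(Q) / 1000
dG = -1.3 + 8.314 * 310 * ln(92.63) / 1000
dG = 10.3718 kJ/mol

10.3718 kJ/mol


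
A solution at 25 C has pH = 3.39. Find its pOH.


pOH = 14 - pH
pOH = 14 - 3.39
pOH = 10.61

10.61


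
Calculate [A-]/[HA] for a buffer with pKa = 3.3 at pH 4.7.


[A-]/[HA] = 10^(pH - pKa)
= 10^(4.7 - 3.3)
= 25.1189

25.1189


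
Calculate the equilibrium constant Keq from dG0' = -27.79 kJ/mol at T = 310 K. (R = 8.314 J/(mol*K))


Keq = exp(-dG0 * 1000 / (R * T))
Keq = exp(-(-27.79) * 1000 / (8.314 * 310))
Keq = 48167.2497

48167.2497


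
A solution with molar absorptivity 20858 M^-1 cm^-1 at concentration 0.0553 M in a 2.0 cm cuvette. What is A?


A = epsilon * c * l
A = 20858 * 0.0553 * 2.0
A = 2306.8948

2306.8948


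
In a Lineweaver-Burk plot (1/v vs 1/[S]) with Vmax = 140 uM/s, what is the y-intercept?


y-intercept = 1/Vmax
= 1/140
= 0.0071 s/uM

0.0071 s/uM


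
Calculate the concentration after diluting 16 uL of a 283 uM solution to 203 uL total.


C2 = C1 * V1 / V2
C2 = 283 * 16 / 203
C2 = 22.3054 uM

22.3054 uM


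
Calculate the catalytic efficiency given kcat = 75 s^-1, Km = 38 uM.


Catalytic efficiency = kcat / Km
= 75 / 38
= 1.9737 uM^-1*s^-1

1.9737 uM^-1*s^-1


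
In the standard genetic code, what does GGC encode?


Standard genetic code lookup.
Codon GGC -> Gly

Gly


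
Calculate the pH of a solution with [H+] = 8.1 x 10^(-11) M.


pH = -log10([H+])
pH = -log10(8.1 x 10^(-11))
pH = 10.0915

10.0915


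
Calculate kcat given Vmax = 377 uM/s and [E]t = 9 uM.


kcat = Vmax / [E]t
kcat = 377 / 9
kcat = 41.8889 s^-1

41.8889 s^-1


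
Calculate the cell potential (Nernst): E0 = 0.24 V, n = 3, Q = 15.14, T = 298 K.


E = E0 - (RT/nF) * ln(Q)
E = 0.24 - (8.314 * 298 / (3 * 96485)) * ln(15.14)
E = 0.2167 V

0.2167 V


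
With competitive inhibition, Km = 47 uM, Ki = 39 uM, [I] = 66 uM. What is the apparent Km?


Km_app = Km * (1 + [I]/Ki)
Km_app = 47 * (1 + 66/39)
Km_app = 126.5385 uM

126.5385 uM


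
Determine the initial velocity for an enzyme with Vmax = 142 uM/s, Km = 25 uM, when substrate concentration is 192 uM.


v = Vmax * [S] / (Km + [S])
v = 142 * 192 / (25 + 192)
v = 125.6406 uM/s

125.6406 uM/s


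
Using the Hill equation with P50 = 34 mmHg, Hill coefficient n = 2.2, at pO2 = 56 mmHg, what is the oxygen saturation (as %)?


Y = pO2^n / (P50^n + pO2^n)
Y = 56^2.2 / (34^2.2 + 56^2.2)
Y = 74.98%

74.98%


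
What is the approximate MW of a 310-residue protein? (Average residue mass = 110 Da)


MW = n_residues * 110 Da
MW = 310 * 110
MW = 34100 Da

34100 Da


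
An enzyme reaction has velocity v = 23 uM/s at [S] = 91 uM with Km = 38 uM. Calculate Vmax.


Vmax = v * (Km + [S]) / [S]
Vmax = 23 * (38 + 91) / 91
Vmax = 32.6044 uM/s

32.6044 uM/s


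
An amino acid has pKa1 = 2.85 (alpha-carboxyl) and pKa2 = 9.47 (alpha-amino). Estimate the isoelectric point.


pI = (pKa1 + pKa2) / 2
pI = (2.85 + 9.47) / 2
pI = 6.16

6.16


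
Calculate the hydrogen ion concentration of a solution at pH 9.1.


[H+] = 10^(-pH)
[H+] = 10^(-9.1)
[H+] = 7.943e-10 M

7.943e-10 M


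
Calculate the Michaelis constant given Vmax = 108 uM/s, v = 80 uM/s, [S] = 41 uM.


Km = [S] * (Vmax - v) / v
Km = 41 * (108 - 80) / 80
Km = 14.35 uM

14.35 uM


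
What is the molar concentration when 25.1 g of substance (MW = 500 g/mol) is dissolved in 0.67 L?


C = (mass / MW) / volume
C = (25.1 / 500) / 0.67
C = 0.0749 M

0.0749 M


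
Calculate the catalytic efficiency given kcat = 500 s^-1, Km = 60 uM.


Catalytic efficiency = kcat / Km
= 500 / 60
= 8.3333 uM^-1*s^-1

8.3333 uM^-1*s^-1


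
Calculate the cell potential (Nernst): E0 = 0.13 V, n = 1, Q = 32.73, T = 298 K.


E = E0 - (RT/nF) * ln(Q)
E = 0.13 - (8.314 * 298 / (1 * 96485)) * ln(32.73)
E = 0.0404 V

0.0404 V


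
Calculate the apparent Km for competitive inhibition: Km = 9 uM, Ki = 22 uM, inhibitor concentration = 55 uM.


Km_app = Km * (1 + [I]/Ki)
Km_app = 9 * (1 + 55/22)
Km_app = 31.5 uM

31.5 uM


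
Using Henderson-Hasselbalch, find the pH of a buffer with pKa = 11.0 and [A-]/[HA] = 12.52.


pH = pKa + log10([A-]/[HA])
pH = 11.0 + log10(12.52)
pH = 12.0976

12.0976


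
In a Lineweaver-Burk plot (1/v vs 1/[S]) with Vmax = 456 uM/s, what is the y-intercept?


y-intercept = 1/Vmax
= 1/456
= 0.0022 s/uM

0.0022 s/uM


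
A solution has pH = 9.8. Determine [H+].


[H+] = 10^(-pH)
[H+] = 10^(-9.8)
[H+] = 1.585e-10 M

1.585e-10 M


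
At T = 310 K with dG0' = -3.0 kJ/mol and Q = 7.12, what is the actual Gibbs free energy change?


dG = dG0' + RT * ln(Q) / 1000
dG = -3.0 + 8.314 * 310 * ln(7.12) / 1000
dG = 2.0591 kJ/mol

2.0591 kJ/mol


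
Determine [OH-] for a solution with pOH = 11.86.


[OH-] = 10^(-pOH)
[OH-] = 10^(-11.86)
[OH-] = 1.380e-12 M

1.380e-12 M


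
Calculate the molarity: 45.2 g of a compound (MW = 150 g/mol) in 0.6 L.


C = (mass / MW) / volume
C = (45.2 / 150) / 0.6
C = 0.5022 M

0.5022 M


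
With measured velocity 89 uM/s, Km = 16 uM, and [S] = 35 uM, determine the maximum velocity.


Vmax = v * (Km + [S]) / [S]
Vmax = 89 * (16 + 35) / 35
Vmax = 129.6857 uM/s

129.6857 uM/s


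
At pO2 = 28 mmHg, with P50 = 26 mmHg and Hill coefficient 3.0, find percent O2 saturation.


Y = pO2^n / (P50^n + pO2^n)
Y = 28^3.0 / (26^3.0 + 28^3.0)
Y = 55.54%

55.54%


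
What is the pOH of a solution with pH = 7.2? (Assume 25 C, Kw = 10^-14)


pOH = 14 - pH
pOH = 14 - 7.2
pOH = 6.8

6.8


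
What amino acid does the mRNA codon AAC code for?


Standard genetic code lookup.
Codon AAC -> Asn

Asn


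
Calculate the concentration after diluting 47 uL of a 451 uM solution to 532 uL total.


C2 = C1 * V1 / V2
C2 = 451 * 47 / 532
C2 = 39.844 uM

39.844 uM


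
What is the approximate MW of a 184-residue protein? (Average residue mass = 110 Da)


MW = n_residues * 110 Da
MW = 184 * 110
MW = 20240 Da

20240 Da


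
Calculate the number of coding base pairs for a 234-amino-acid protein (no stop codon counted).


Each amino acid = 1 codon = 3 bp
bp = 234 * 3 = 702 bp

702 bp


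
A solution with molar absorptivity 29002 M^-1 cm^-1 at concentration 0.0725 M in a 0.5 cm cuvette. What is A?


A = epsilon * c * l
A = 29002 * 0.0725 * 0.5
A = 1051.3225

1051.3225


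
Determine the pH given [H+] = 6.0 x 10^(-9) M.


pH = -log10([H+])
pH = -log10(6.0 x 10^(-9))
pH = 8.2218

8.2218


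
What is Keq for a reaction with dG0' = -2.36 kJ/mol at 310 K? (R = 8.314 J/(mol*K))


Keq = exp(-dG0 * 1000 / (R * T))
Keq = exp(-(-2.36) * 1000 / (8.314 * 310))
Keq = 2.4985

2.4985


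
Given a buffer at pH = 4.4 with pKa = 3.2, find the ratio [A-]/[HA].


[A-]/[HA] = 10^(pH - pKa)
= 10^(4.4 - 3.2)
= 15.8489

15.8489


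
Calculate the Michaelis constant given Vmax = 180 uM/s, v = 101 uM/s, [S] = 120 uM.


Km = [S] * (Vmax - v) / v
Km = 120 * (180 - 101) / 101
Km = 93.8614 uM

93.8614 uM


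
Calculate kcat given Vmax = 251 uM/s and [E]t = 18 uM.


kcat = Vmax / [E]t
kcat = 251 / 18
kcat = 13.9444 s^-1

13.9444 s^-1


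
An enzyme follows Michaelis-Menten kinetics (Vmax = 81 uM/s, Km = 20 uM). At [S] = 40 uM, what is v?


v = Vmax * [S] / (Km + [S])
v = 81 * 40 / (20 + 40)
v = 54.0 uM/s

54.0 uM/s


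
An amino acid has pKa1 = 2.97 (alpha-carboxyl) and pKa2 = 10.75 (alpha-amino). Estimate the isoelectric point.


pI = (pKa1 + pKa2) / 2
pI = (2.97 + 10.75) / 2
pI = 6.86

6.86


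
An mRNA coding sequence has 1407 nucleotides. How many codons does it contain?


codons = nucleotides / 3
codons = 1407 / 3 = 469

469


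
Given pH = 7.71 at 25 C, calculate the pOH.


pOH = 14 - pH
pOH = 14 - 7.71
pOH = 6.29

6.29


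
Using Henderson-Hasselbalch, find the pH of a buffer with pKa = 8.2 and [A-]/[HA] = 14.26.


pH = pKa + log10([A-]/[HA])
pH = 8.2 + log10(14.26)
pH = 9.3541

9.3541


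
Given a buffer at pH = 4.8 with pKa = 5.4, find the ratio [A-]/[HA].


[A-]/[HA] = 10^(pH - pKa)
= 10^(4.8 - 5.4)
= 0.2512

0.2512


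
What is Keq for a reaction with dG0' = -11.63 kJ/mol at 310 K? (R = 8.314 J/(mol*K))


Keq = exp(-dG0 * 1000 / (R * T))
Keq = exp(-(-11.63) * 1000 / (8.314 * 310))
Keq = 91.1407

91.1407


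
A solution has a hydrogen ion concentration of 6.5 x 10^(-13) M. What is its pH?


pH = -log10([H+])
pH = -log10(6.5 x 10^(-13))
pH = 12.1871

12.1871


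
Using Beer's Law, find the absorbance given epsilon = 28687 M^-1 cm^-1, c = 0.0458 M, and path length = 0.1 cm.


A = epsilon * c * l
A = 28687 * 0.0458 * 0.1
A = 131.3865

131.3865


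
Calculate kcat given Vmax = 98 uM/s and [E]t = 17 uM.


kcat = Vmax / [E]t
kcat = 98 / 17
kcat = 5.7647 s^-1

5.7647 s^-1


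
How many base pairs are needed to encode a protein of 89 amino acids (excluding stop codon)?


Each amino acid = 1 codon = 3 bp
bp = 89 * 3 = 267 bp

267 bp


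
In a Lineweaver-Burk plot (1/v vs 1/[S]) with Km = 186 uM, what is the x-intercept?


x-intercept = -1/Km
= -1/186
= -0.0054 1/uM

-0.0054 1/uM


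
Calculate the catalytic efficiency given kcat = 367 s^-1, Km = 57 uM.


Catalytic efficiency = kcat / Km
= 367 / 57
= 6.4386 uM^-1*s^-1

6.4386 uM^-1*s^-1


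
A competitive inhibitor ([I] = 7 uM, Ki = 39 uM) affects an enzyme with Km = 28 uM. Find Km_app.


Km_app = Km * (1 + [I]/Ki)
Km_app = 28 * (1 + 7/39)
Km_app = 33.0256 uM

33.0256 uM


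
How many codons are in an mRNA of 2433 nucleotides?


codons = nucleotides / 3
codons = 2433 / 3 = 811

811


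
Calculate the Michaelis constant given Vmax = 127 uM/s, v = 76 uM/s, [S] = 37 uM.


Km = [S] * (Vmax - v) / v
Km = 37 * (127 - 76) / 76
Km = 24.8289 uM

24.8289 uM


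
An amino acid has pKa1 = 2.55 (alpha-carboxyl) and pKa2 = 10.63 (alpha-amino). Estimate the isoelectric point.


pI = (pKa1 + pKa2) / 2
pI = (2.55 + 10.63) / 2
pI = 6.59

6.59


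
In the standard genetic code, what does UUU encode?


Standard genetic code lookup.
Codon UUU -> Phe

Phe


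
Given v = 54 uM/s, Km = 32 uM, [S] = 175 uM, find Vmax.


Vmax = v * (Km + [S]) / [S]
Vmax = 54 * (32 + 175) / 175
Vmax = 63.8743 uM/s

63.8743 uM/s


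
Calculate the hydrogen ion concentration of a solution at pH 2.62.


[H+] = 10^(-pH)
[H+] = 10^(-2.62)
[H+] = 0.0024 M

0.0024 M


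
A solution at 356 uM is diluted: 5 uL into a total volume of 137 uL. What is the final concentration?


C2 = C1 * V1 / V2
C2 = 356 * 5 / 137
C2 = 12.9927 uM

12.9927 uM


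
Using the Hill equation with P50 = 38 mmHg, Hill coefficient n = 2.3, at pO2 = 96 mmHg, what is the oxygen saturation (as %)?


Y = pO2^n / (P50^n + pO2^n)
Y = 96^2.3 / (38^2.3 + 96^2.3)
Y = 89.39%

89.39%


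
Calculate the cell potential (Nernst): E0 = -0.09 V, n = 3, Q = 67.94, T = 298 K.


E = E0 - (RT/nF) * ln(Q)
E = -0.09 - (8.314 * 298 / (3 * 96485)) * ln(67.94)
E = -0.1261 V

-0.1261 V


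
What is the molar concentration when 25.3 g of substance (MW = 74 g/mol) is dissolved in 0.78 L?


C = (mass / MW) / volume
C = (25.3 / 74) / 0.78
C = 0.4383 M

0.4383 M


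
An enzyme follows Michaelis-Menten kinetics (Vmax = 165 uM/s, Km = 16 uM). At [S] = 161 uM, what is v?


v = Vmax * [S] / (Km + [S])
v = 165 * 161 / (16 + 161)
v = 150.0847 uM/s

150.0847 uM/s


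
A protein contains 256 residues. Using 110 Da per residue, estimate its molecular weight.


MW = n_residues * 110 Da
MW = 256 * 110
MW = 28160 Da

28160 Da


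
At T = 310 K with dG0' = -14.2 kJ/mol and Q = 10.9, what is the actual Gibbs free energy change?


dG = dG0' + RT * ln(Q) / 1000
dG = -14.2 + 8.314 * 310 * ln(10.9) / 1000
dG = -8.0433 kJ/mol

-8.0433 kJ/mol


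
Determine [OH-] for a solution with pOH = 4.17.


[OH-] = 10^(-pOH)
[OH-] = 10^(-4.17)
[OH-] = 6.761e-05 M

6.761e-05 M


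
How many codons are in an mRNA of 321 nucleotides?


codons = nucleotides / 3
codons = 321 / 3 = 107

107


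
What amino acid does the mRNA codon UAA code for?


Standard genetic code lookup.
Codon UAA -> Stop

Stop


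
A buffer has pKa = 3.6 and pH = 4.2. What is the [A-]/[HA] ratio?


[A-]/[HA] = 10^(pH - pKa)
= 10^(4.2 - 3.6)
= 3.9811

3.9811


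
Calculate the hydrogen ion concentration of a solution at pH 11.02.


[H+] = 10^(-pH)
[H+] = 10^(-11.02)
[H+] = 9.550e-12 M

9.550e-12 M


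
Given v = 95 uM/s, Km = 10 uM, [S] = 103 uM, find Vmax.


Vmax = v * (Km + [S]) / [S]
Vmax = 95 * (10 + 103) / 103
Vmax = 104.2233 uM/s

104.2233 uM/s


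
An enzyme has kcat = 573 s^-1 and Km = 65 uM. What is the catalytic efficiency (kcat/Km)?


Catalytic efficiency = kcat / Km
= 573 / 65
= 8.8154 uM^-1*s^-1

8.8154 uM^-1*s^-1


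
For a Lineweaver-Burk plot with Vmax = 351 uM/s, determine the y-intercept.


y-intercept = 1/Vmax
= 1/351
= 0.0028 s/uM

0.0028 s/uM


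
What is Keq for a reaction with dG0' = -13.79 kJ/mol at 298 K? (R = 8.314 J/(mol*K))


Keq = exp(-dG0 * 1000 / (R * T))
Keq = exp(-(-13.79) * 1000 / (8.314 * 298))
Keq = 261.369

261.369


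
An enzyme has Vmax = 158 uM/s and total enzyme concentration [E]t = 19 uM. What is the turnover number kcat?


kcat = Vmax / [E]t
kcat = 158 / 19
kcat = 8.3158 s^-1

8.3158 s^-1


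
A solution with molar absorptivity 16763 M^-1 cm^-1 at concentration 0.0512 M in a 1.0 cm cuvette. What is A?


A = epsilon * c * l
A = 16763 * 0.0512 * 1.0
A = 858.2656

858.2656


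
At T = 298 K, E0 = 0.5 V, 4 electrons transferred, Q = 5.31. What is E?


E = E0 - (RT/nF) * ln(Q)
E = 0.5 - (8.314 * 298 / (4 * 96485)) * ln(5.31)
E = 0.4893 V

0.4893 V


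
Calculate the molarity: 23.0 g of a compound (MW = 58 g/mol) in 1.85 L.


C = (mass / MW) / volume
C = (23.0 / 58) / 1.85
C = 0.2144 M

0.2144 M


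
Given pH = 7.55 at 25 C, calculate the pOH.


pOH = 14 - pH
pOH = 14 - 7.55
pOH = 6.45

6.45


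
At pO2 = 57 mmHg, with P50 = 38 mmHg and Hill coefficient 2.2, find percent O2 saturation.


Y = pO2^n / (P50^n + pO2^n)
Y = 57^2.2 / (38^2.2 + 57^2.2)
Y = 70.93%

70.93%


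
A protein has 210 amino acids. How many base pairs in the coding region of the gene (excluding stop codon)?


Each amino acid = 1 codon = 3 bp
bp = 210 * 3 = 630 bp

630 bp


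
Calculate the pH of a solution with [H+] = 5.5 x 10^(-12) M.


pH = -log10([H+])
pH = -log10(5.5 x 10^(-12))
pH = 11.2596

11.2596


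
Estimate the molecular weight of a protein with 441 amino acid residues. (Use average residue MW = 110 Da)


MW = n_residues * 110 Da
MW = 441 * 110
MW = 48510 Da

48510 Da


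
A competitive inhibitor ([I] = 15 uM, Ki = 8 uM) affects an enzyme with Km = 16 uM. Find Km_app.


Km_app = Km * (1 + [I]/Ki)
Km_app = 16 * (1 + 15/8)
Km_app = 46.0 uM

46.0 uM


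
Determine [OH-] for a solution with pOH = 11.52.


[OH-] = 10^(-pOH)
[OH-] = 10^(-11.52)
[OH-] = 3.020e-12 M

3.020e-12 M


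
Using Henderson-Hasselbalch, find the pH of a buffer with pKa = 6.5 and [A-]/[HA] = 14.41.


pH = pKa + log10([A-]/[HA])
pH = 6.5 + log10(14.41)
pH = 7.6587

7.6587


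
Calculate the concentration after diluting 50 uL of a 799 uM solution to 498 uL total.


C2 = C1 * V1 / V2
C2 = 799 * 50 / 498
C2 = 80.2209 uM

80.2209 uM


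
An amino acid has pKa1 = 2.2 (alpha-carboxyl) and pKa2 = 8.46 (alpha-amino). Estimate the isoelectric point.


pI = (pKa1 + pKa2) / 2
pI = (2.2 + 8.46) / 2
pI = 5.33

5.33


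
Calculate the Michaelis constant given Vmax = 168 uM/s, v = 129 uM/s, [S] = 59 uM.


Km = [S] * (Vmax - v) / v
Km = 59 * (168 - 129) / 129
Km = 17.8372 uM

17.8372 uM


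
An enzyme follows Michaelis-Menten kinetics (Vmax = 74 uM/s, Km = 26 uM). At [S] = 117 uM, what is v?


v = Vmax * [S] / (Km + [S])
v = 74 * 117 / (26 + 117)
v = 60.5455 uM/s

60.5455 uM/s


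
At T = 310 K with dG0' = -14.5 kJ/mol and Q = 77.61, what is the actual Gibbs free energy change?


dG = dG0' + RT * ln(Q) / 1000
dG = -14.5 + 8.314 * 310 * ln(77.61) / 1000
dG = -3.2842 kJ/mol

-3.2842 kJ/mol
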